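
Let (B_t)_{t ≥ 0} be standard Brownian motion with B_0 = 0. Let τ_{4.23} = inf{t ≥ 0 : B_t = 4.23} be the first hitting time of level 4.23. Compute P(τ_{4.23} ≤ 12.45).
P(τ_{4.23} ≤ 12.45) = 2(1 − Φ(4.23/√12.45)) = 2(1 − Φ(1.1988)) ≈ 0.2306

By the reflection principle for standard BM, P(τ_b ≤ t) = 2 · P(B_t ≥ b). Since B_t ~ N(0, t), P(B_t ≥ 4.23) = 1 − Φ(4.23/√t) = 1 − Φ(4.23/√12.45) = 1 − Φ(1.1988) ≈ 0.11530. Doubling: P(τ_{4.23} ≤ 12.45) ≈ 2 · 0.11530 = 0.23060 ≈ 0.2306.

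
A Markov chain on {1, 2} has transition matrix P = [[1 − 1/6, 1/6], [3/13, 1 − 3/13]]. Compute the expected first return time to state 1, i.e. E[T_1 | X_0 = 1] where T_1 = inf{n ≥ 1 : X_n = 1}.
E[T_1 | X_0 = 1] = 1/π_1 = 31/18

For an irreducible recurrent Markov chain with stationary distribution π, E[T_i | X_0 = i] = 1/π_i (Kac's formula). Here π_1 = (3/13)/(1/6 + 3/13) = (3/13)/(31/78) = 18/31, so E[T_1 | X_0 = 1] = 1/π_1 = (1/6 + 3/13)/(3/13) = (31/78)/(3/13) = 31/18.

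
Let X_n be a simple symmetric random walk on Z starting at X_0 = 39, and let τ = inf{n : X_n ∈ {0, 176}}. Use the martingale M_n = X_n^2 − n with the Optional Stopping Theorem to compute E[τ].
E[τ] = 5343

M_n = X_n^2 − n is a martingale (since E[X_{n+1}^2 | F_n] = X_n^2 + 1). By OST (τ has finite mean in a bounded region), E[M_τ] = E[M_0] = X_0^2 − 0 = 39^2 = 1521. Also E[M_τ] = E[X_τ^2] − E[τ]. The walk exits at 0 or 176, with P(hit 176 first) = 39/176, so E[X_τ^2] = 176^2 · 39/176 + 0 = 6864. Thus E[τ] = E[X_τ^2] − E[M_τ] = 6864 − 1521 = 5343 = 39(176 − 39) = 5343.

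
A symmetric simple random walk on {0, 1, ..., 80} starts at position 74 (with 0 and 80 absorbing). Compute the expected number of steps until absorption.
E[τ | X_0 = 74] = 444

Let v_k = E[τ | X_0 = k]. Boundary: v_0 = v_80 = 0. Recurrence: v_k = 1 + (v_{k-1} + v_{k+1})/2 for 1 ≤ k ≤ 79. The particular solution to v_k − (v_{k-1} + v_{k+1})/2 = 1 is v_k = −k^2. Adding homogeneous solution A + B k and matching boundaries gives v_k = k (80 − k). Substituting k = 74: v_74 = 74 · 6 = 444.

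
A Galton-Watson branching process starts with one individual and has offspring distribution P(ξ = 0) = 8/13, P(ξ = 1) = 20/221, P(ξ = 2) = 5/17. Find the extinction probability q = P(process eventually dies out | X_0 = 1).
q = 1

Mean offspring μ = 0·8/13 + 1·20/221 + 2·5/17 = 150/221 ≤ 1. For μ ≤ 1 with offspring not concentrated at 1, the Galton-Watson process goes extinct almost surely, so q = 1.
(Algebraic check: The pgf is f(s) = 8/13 + 20/221·s + 5/17·s². The extinction probability q is the smallest fixed point of f in [0, 1]. Setting s = f(s):
  5/17·s² + (20/221 − 1)·s + 8/13 = 0
  5/17·s² − (8/13 + 5/17)·s + 8/13 = 0
which factors as (s − 1)·(5/17·s − 8/13) = 0, giving roots s = 1 and s = (8/13)/(5/17) = 136/65. Since 136/65 ≥ 1, the smallest root in [0, 1] is s = 1.)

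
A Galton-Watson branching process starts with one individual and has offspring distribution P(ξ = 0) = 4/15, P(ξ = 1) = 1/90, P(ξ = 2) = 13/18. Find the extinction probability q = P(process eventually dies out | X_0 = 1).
q = 24/65

The pgf is f(s) = 4/15 + 1/90·s + 13/18·s². The extinction probability q is the smallest fixed point of f in [0, 1]. Setting s = f(s):
  13/18·s² + (1/90 − 1)·s + 4/15 = 0
  13/18·s² − (4/15 + 13/18)·s + 4/15 = 0
which factors as (s − 1)·(13/18·s − 4/15) = 0, giving roots s = 1 and s = (4/15)/(13/18) = 24/65.
Mean offspring μ = 1/90 + 2·13/18 = 131/90 > 1 (supercritical), so q < 1. The extinction probability is the smaller root: q = (4/15)/(13/18) = 24/65.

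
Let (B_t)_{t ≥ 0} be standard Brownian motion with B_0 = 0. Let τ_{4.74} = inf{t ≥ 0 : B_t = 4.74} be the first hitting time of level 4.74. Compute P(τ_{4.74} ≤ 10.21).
P(τ_{4.74} ≤ 10.21) = 2(1 − Φ(4.74/√10.21)) = 2(1 − Φ(1.4834)) ≈ 0.1380

By the reflection principle for standard BM, P(τ_b ≤ t) = 2 · P(B_t ≥ b). Since B_t ~ N(0, t), P(B_t ≥ 4.74) = 1 − Φ(4.74/√t) = 1 − Φ(4.74/√10.21) = 1 − Φ(1.4834) ≈ 0.06898. Doubling: P(τ_{4.74} ≤ 10.21) ≈ 2 · 0.06898 = 0.13796 ≈ 0.1380.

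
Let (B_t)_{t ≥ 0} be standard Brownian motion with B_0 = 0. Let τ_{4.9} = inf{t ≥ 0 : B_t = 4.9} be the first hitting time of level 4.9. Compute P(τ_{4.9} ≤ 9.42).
P(τ_{4.9} ≤ 9.42) = 2(1 − Φ(4.9/√9.42)) = 2(1 − Φ(1.5965)) ≈ 0.1104

By the reflection principle for standard BM, P(τ_b ≤ t) = 2 · P(B_t ≥ b). Since B_t ~ N(0, t), P(B_t ≥ 4.9) = 1 − Φ(4.9/√t) = 1 − Φ(4.9/√9.42) = 1 − Φ(1.5965) ≈ 0.05519. Doubling: P(τ_{4.9} ≤ 9.42) ≈ 2 · 0.05519 = 0.11038 ≈ 0.1104.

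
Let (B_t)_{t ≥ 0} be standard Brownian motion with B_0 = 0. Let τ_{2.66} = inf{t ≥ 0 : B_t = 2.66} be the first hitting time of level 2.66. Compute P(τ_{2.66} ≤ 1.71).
P(τ_{2.66} ≤ 1.71) = 2(1 − Φ(2.66/√1.71)) = 2(1 − Φ(2.0342)) ≈ 0.0419

By the reflection principle for standard BM, P(τ_b ≤ t) = 2 · P(B_t ≥ b). Since B_t ~ N(0, t), P(B_t ≥ 2.66) = 1 − Φ(2.66/√t) = 1 − Φ(2.66/√1.71) = 1 − Φ(2.0342) ≈ 0.02097. Doubling: P(τ_{2.66} ≤ 1.71) ≈ 2 · 0.02097 = 0.04194 ≈ 0.0419.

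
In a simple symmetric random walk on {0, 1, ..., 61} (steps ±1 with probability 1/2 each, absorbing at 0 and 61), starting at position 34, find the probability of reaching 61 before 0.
P(hit 61 before 0) = 34/61

Let u_k = P(hit 61 before 0 | start at k). Then u_0 = 0, u_61 = 1, and u_k = u_{k-1}/2 + u_{k+1}/2 for 1 ≤ k ≤ 60. This harmonic recurrence is solved by u_k = k/61, giving u_34 = 34/61.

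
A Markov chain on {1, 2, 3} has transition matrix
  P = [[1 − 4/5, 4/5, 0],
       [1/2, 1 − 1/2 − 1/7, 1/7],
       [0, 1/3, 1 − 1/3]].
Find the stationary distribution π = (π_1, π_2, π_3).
π = (7/23, 56/115, 24/115)

This is a birth-death chain on three states, which satisfies detailed balance: π_1 · P_{12} = π_2 · P_{21} and π_2 · P_{23} = π_3 · P_{32}.
From π_1 · 4/5 = π_2 · 1/2: π_2/π_1 = (4/5)/(1/2) = 8/5.
From π_2 · 1/7 = π_3 · 1/3: π_3/π_2 = (1/7)/(1/3) = 3/7.
Take π_1 proportional to 1; then unnormalized π = (1, 8/5, 24/35). Normalize by dividing by the sum 23/7:
  π = (7/23, 56/115, 24/115).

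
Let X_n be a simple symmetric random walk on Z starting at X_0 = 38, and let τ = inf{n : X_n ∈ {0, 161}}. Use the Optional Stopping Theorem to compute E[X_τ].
E[X_τ] = 38

X_n is a martingale and τ is a bounded-mean stopping time (indeed τ is finite a.s. with bounded expectation since the walk is in a bounded region). By the OST, E[X_τ] = E[X_0] = 38. Equivalently: E[X_τ] = 161 · P(hit 161 first) + 0 · P(hit 0 first) = 161 · (38/161) = 38.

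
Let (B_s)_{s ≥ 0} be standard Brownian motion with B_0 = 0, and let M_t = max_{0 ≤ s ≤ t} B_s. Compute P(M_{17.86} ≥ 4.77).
P(M_{17.86} ≥ 4.77) = 2·P(B_{17.86} ≥ 4.77) = 2(1 − Φ(4.77/√17.86)) ≈ 0.2590

By the reflection principle for Brownian motion, P(M_t ≥ a) = 2 · P(B_t ≥ a) for a ≥ 0. Since B_t ~ N(0, t), P(B_t ≥ 4.77) = 1 − Φ(4.77/√t) = 1 − Φ(4.77/√17.86) = 1 − Φ(1.1287). So
  P(M_{17.86} ≥ 4.77) = 2(1 − Φ(1.1287)) ≈ 0.2590.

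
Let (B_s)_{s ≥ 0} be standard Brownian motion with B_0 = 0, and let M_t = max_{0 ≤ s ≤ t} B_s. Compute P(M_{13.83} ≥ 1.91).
P(M_{13.83} ≥ 1.91) = 2·P(B_{13.83} ≥ 1.91) = 2(1 − Φ(1.91/√13.83)) ≈ 0.6075

By the reflection principle for Brownian motion, P(M_t ≥ a) = 2 · P(B_t ≥ a) for a ≥ 0. Since B_t ~ N(0, t), P(B_t ≥ 1.91) = 1 − Φ(1.91/√t) = 1 − Φ(1.91/√13.83) = 1 − Φ(0.5136). So
  P(M_{13.83} ≥ 1.91) = 2(1 − Φ(0.5136)) ≈ 0.6075.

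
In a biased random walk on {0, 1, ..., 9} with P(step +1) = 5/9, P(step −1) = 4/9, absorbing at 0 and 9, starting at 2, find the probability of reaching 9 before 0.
P(hit 9 before 0) = (1 − (4/5)^2) / (1 − (4/5)^9) = 703125/1690981

Let u_k denote P(reach 9 before 0 | start at k). Boundary: u_0 = 0, u_9 = 1. Recurrence: u_k = 5/9·u_{k+1} + 4/9·u_{k-1} for 1 ≤ k ≤ 8. Try u_k = A + B·r^k with r = q/p = (4/9)/(5/9) = 4/5. Substitution satisfies the recurrence; boundary conditions give:
  u_k = (1 − r^k) / (1 − r^N) = (1 − (4/5)^2) / (1 − (4/5)^9) = 703125/1690981.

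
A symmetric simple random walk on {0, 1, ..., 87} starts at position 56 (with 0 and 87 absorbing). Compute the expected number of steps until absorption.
E[τ | X_0 = 56] = 1736

Let v_k = E[τ | X_0 = k]. Boundary: v_0 = v_87 = 0. Recurrence: v_k = 1 + (v_{k-1} + v_{k+1})/2 for 1 ≤ k ≤ 86. The particular solution to v_k − (v_{k-1} + v_{k+1})/2 = 1 is v_k = −k^2. Adding homogeneous solution A + B k and matching boundaries gives v_k = k (87 − k). Substituting k = 56: v_56 = 56 · 31 = 1736.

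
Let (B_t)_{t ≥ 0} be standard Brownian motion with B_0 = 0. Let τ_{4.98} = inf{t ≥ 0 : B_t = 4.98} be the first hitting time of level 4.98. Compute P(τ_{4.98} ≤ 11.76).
P(τ_{4.98} ≤ 11.76) = 2(1 − Φ(4.98/√11.76)) = 2(1 − Φ(1.4522)) ≈ 0.1464

By the reflection principle for standard BM, P(τ_b ≤ t) = 2 · P(B_t ≥ b). Since B_t ~ N(0, t), P(B_t ≥ 4.98) = 1 − Φ(4.98/√t) = 1 − Φ(4.98/√11.76) = 1 − Φ(1.4522) ≈ 0.07322. Doubling: P(τ_{4.98} ≤ 11.76) ≈ 2 · 0.07322 = 0.14644 ≈ 0.1464.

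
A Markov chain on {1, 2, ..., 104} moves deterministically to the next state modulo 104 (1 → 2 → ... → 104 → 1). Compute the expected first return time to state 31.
E[T_31 | X_0 = 31] = 104

The chain cycles deterministically, so starting at state 31 it returns in exactly 104 steps. Equivalently, the stationary distribution is uniform π_j = 1/104 for every state j, so by Kac's formula E[T_31] = 1/π_31 = 104.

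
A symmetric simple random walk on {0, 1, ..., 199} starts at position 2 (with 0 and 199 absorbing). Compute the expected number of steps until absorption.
E[τ | X_0 = 2] = 394

Let v_k = E[τ | X_0 = k]. Boundary: v_0 = v_199 = 0. Recurrence: v_k = 1 + (v_{k-1} + v_{k+1})/2 for 1 ≤ k ≤ 198. The particular solution to v_k − (v_{k-1} + v_{k+1})/2 = 1 is v_k = −k^2. Adding homogeneous solution A + B k and matching boundaries gives v_k = k (199 − k). Substituting k = 2: v_2 = 2 · 197 = 394.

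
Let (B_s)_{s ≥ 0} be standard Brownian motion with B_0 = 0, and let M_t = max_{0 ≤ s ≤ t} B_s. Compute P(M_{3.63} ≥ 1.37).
P(M_{3.63} ≥ 1.37) = 2·P(B_{3.63} ≥ 1.37) = 2(1 − Φ(1.37/√3.63)) ≈ 0.4721

By the reflection principle for Brownian motion, P(M_t ≥ a) = 2 · P(B_t ≥ a) for a ≥ 0. Since B_t ~ N(0, t), P(B_t ≥ 1.37) = 1 − Φ(1.37/√t) = 1 − Φ(1.37/√3.63) = 1 − Φ(0.7191). So
  P(M_{3.63} ≥ 1.37) = 2(1 − Φ(0.7191)) ≈ 0.4721.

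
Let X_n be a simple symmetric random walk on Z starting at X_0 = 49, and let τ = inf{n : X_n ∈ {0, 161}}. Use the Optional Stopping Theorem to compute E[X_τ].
E[X_τ] = 49

X_n is a martingale and τ is a bounded-mean stopping time (indeed τ is finite a.s. with bounded expectation since the walk is in a bounded region). By the OST, E[X_τ] = E[X_0] = 49. Equivalently: E[X_τ] = 161 · P(hit 161 first) + 0 · P(hit 0 first) = 161 · (49/161) = 49.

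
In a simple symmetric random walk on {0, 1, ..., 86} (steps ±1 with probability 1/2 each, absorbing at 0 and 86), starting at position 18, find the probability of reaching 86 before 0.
P(hit 86 before 0) = 18/86 = 9/43

Let u_k = P(hit 86 before 0 | start at k). Then u_0 = 0, u_86 = 1, and u_k = u_{k-1}/2 + u_{k+1}/2 for 1 ≤ k ≤ 85. This harmonic recurrence is solved by u_k = k/86, giving u_18 = 18/86 = 9/43.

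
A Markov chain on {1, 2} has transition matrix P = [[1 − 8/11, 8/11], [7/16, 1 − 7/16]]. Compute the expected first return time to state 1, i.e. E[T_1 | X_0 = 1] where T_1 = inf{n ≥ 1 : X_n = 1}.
E[T_1 | X_0 = 1] = 1/π_1 = 205/77

For an irreducible recurrent Markov chain with stationary distribution π, E[T_i | X_0 = i] = 1/π_i (Kac's formula). Here π_1 = (7/16)/(8/11 + 7/16) = (7/16)/(205/176) = 77/205, so E[T_1 | X_0 = 1] = 1/π_1 = (8/11 + 7/16)/(7/16) = (205/176)/(7/16) = 205/77.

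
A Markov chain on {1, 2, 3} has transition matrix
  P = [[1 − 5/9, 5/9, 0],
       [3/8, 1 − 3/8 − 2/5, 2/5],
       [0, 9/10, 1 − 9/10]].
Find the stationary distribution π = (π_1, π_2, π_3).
π = (243/763, 360/763, 160/763)

This is a birth-death chain on three states, which satisfies detailed balance: π_1 · P_{12} = π_2 · P_{21} and π_2 · P_{23} = π_3 · P_{32}.
From π_1 · 5/9 = π_2 · 3/8: π_2/π_1 = (5/9)/(3/8) = 40/27.
From π_2 · 2/5 = π_3 · 9/10: π_3/π_2 = (2/5)/(9/10) = 4/9.
Take π_1 proportional to 1; then unnormalized π = (1, 40/27, 160/243). Normalize by dividing by the sum 763/243:
  π = (243/763, 360/763, 160/763).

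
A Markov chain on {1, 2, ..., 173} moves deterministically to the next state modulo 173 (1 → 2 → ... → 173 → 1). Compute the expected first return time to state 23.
E[T_23 | X_0 = 23] = 173

The chain cycles deterministically, so starting at state 23 it returns in exactly 173 steps. Equivalently, the stationary distribution is uniform π_j = 1/173 for every state j, so by Kac's formula E[T_23] = 1/π_23 = 173.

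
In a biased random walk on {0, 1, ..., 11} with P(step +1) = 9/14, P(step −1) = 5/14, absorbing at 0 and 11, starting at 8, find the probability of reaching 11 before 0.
P(hit 11 before 0) = (1 − (5/9)^8) / (1 − (5/9)^11) = 7774073496/7833057871

Let u_k denote P(reach 11 before 0 | start at k). Boundary: u_0 = 0, u_11 = 1. Recurrence: u_k = 9/14·u_{k+1} + 5/14·u_{k-1} for 1 ≤ k ≤ 10. Try u_k = A + B·r^k with r = q/p = (5/14)/(9/14) = 5/9. Substitution satisfies the recurrence; boundary conditions give:
  u_k = (1 − r^k) / (1 − r^N) = (1 − (5/9)^8) / (1 − (5/9)^11) = 7774073496/7833057871.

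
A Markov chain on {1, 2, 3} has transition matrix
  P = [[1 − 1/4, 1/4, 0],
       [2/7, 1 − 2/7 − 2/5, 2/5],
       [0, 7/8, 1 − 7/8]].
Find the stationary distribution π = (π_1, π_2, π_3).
π = (40/91, 5/13, 16/91)

This is a birth-death chain on three states, which satisfies detailed balance: π_1 · P_{12} = π_2 · P_{21} and π_2 · P_{23} = π_3 · P_{32}.
From π_1 · 1/4 = π_2 · 2/7: π_2/π_1 = (1/4)/(2/7) = 7/8.
From π_2 · 2/5 = π_3 · 7/8: π_3/π_2 = (2/5)/(7/8) = 16/35.
Take π_1 proportional to 1; then unnormalized π = (1, 7/8, 2/5). Normalize by dividing by the sum 91/40:
  π = (40/91, 5/13, 16/91).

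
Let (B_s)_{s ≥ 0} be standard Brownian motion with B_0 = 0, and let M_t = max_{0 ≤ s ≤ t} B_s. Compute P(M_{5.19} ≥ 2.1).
P(M_{5.19} ≥ 2.1) = 2·P(B_{5.19} ≥ 2.1) = 2(1 − Φ(2.1/√5.19)) ≈ 0.3566

By the reflection principle for Brownian motion, P(M_t ≥ a) = 2 · P(B_t ≥ a) for a ≥ 0. Since B_t ~ N(0, t), P(B_t ≥ 2.1) = 1 − Φ(2.1/√t) = 1 − Φ(2.1/√5.19) = 1 − Φ(0.9218). So
  P(M_{5.19} ≥ 2.1) = 2(1 − Φ(0.9218)) ≈ 0.3566.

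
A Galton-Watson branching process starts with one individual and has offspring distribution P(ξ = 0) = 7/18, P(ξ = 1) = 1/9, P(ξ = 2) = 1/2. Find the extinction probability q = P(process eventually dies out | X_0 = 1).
q = 7/9

The pgf is f(s) = 7/18 + 1/9·s + 1/2·s². The extinction probability q is the smallest fixed point of f in [0, 1]. Setting s = f(s):
  1/2·s² + (1/9 − 1)·s + 7/18 = 0
  1/2·s² − (7/18 + 1/2)·s + 7/18 = 0
which factors as (s − 1)·(1/2·s − 7/18) = 0, giving roots s = 1 and s = (7/18)/(1/2) = 7/9.
Mean offspring μ = 1/9 + 2·1/2 = 10/9 > 1 (supercritical), so q < 1. The extinction probability is the smaller root: q = (7/18)/(1/2) = 7/9.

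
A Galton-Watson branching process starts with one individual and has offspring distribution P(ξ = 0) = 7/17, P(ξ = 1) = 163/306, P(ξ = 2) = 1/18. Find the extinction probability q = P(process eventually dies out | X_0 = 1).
q = 1

Mean offspring μ = 0·7/17 + 1·163/306 + 2·1/18 = 197/306 ≤ 1. For μ ≤ 1 with offspring not concentrated at 1, the Galton-Watson process goes extinct almost surely, so q = 1.
(Algebraic check: The pgf is f(s) = 7/17 + 163/306·s + 1/18·s². The extinction probability q is the smallest fixed point of f in [0, 1]. Setting s = f(s):
  1/18·s² + (163/306 − 1)·s + 7/17 = 0
  1/18·s² − (7/17 + 1/18)·s + 7/17 = 0
which factors as (s − 1)·(1/18·s − 7/17) = 0, giving roots s = 1 and s = (7/17)/(1/18) = 126/17. Since 126/17 ≥ 1, the smallest root in [0, 1] is s = 1.)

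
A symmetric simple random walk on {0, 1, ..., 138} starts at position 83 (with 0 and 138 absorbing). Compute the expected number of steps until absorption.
E[τ | X_0 = 83] = 4565

Let v_k = E[τ | X_0 = k]. Boundary: v_0 = v_138 = 0. Recurrence: v_k = 1 + (v_{k-1} + v_{k+1})/2 for 1 ≤ k ≤ 137. The particular solution to v_k − (v_{k-1} + v_{k+1})/2 = 1 is v_k = −k^2. Adding homogeneous solution A + B k and matching boundaries gives v_k = k (138 − k). Substituting k = 83: v_83 = 83 · 55 = 4565.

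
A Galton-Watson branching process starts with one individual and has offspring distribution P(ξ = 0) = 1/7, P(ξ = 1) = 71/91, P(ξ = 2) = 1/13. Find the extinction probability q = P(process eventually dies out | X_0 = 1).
q = 1

Mean offspring μ = 0·1/7 + 1·71/91 + 2·1/13 = 85/91 ≤ 1. For μ ≤ 1 with offspring not concentrated at 1, the Galton-Watson process goes extinct almost surely, so q = 1.
(Algebraic check: The pgf is f(s) = 1/7 + 71/91·s + 1/13·s². The extinction probability q is the smallest fixed point of f in [0, 1]. Setting s = f(s):
  1/13·s² + (71/91 − 1)·s + 1/7 = 0
  1/13·s² − (1/7 + 1/13)·s + 1/7 = 0
which factors as (s − 1)·(1/13·s − 1/7) = 0, giving roots s = 1 and s = (1/7)/(1/13) = 13/7. Since 13/7 ≥ 1, the smallest root in [0, 1] is s = 1.)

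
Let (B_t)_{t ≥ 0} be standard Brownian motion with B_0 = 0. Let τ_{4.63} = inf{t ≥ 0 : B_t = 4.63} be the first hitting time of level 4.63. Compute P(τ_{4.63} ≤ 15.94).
P(τ_{4.63} ≤ 15.94) = 2(1 − Φ(4.63/√15.94)) = 2(1 − Φ(1.1597)) ≈ 0.2462

By the reflection principle for standard BM, P(τ_b ≤ t) = 2 · P(B_t ≥ b). Since B_t ~ N(0, t), P(B_t ≥ 4.63) = 1 − Φ(4.63/√t) = 1 − Φ(4.63/√15.94) = 1 − Φ(1.1597) ≈ 0.12309. Doubling: P(τ_{4.63} ≤ 15.94) ≈ 2 · 0.12309 = 0.24618 ≈ 0.2462.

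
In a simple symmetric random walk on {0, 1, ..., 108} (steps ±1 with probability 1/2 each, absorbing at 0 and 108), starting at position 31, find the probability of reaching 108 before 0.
P(hit 108 before 0) = 31/108

Let u_k = P(hit 108 before 0 | start at k). Then u_0 = 0, u_108 = 1, and u_k = u_{k-1}/2 + u_{k+1}/2 for 1 ≤ k ≤ 107. This harmonic recurrence is solved by u_k = k/108, giving u_31 = 31/108.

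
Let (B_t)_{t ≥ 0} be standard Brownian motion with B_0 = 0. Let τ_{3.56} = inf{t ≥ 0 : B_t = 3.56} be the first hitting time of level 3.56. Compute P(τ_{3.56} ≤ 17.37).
P(τ_{3.56} ≤ 17.37) = 2(1 − Φ(3.56/√17.37)) = 2(1 − Φ(0.8542)) ≈ 0.3930

By the reflection principle for standard BM, P(τ_b ≤ t) = 2 · P(B_t ≥ b). Since B_t ~ N(0, t), P(B_t ≥ 3.56) = 1 − Φ(3.56/√t) = 1 − Φ(3.56/√17.37) = 1 − Φ(0.8542) ≈ 0.19650. Doubling: P(τ_{3.56} ≤ 17.37) ≈ 2 · 0.19650 = 0.39300 ≈ 0.3930.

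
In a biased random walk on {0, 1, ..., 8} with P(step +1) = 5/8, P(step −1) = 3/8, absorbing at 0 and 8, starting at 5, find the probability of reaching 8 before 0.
P(hit 8 before 0) = (1 − (3/5)^5) / (1 − (3/5)^8) = 180125/192032

Let u_k denote P(reach 8 before 0 | start at k). Boundary: u_0 = 0, u_8 = 1. Recurrence: u_k = 5/8·u_{k+1} + 3/8·u_{k-1} for 1 ≤ k ≤ 7. Try u_k = A + B·r^k with r = q/p = (3/8)/(5/8) = 3/5. Substitution satisfies the recurrence; boundary conditions give:
  u_k = (1 − r^k) / (1 − r^N) = (1 − (3/5)^5) / (1 − (3/5)^8) = 180125/192032.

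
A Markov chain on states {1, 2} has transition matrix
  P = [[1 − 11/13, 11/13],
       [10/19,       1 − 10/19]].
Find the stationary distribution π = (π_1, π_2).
π_1 = 130/339, π_2 = 209/339

Solve πP = π with π_1 + π_2 = 1. From πP = π: π_1 · (1 − 11/13) + π_2 · 10/19 = π_1 ⇒ π_2 · 10/19 = π_1 · 11/13 ⇒ π_2/π_1 = (11/13)/(10/19) = 209/130. Together with π_1 + π_2 = 1:
  π_1 = (10/19)/(11/13 + 10/19) = (10/19)/(339/247) = 130/339,
  π_2 = (11/13)/(11/13 + 10/19) = (11/13)/(339/247) = 209/339.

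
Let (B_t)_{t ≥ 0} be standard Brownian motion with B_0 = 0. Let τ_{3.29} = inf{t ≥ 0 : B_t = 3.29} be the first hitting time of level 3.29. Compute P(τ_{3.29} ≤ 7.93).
P(τ_{3.29} ≤ 7.93) = 2(1 − Φ(3.29/√7.93)) = 2(1 − Φ(1.1683)) ≈ 0.2427

By the reflection principle for standard BM, P(τ_b ≤ t) = 2 · P(B_t ≥ b). Since B_t ~ N(0, t), P(B_t ≥ 3.29) = 1 − Φ(3.29/√t) = 1 − Φ(3.29/√7.93) = 1 − Φ(1.1683) ≈ 0.12134. Doubling: P(τ_{3.29} ≤ 7.93) ≈ 2 · 0.12134 = 0.24268 ≈ 0.2427.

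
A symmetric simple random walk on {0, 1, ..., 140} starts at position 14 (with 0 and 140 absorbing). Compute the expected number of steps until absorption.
E[τ | X_0 = 14] = 1764

Let v_k = E[τ | X_0 = k]. Boundary: v_0 = v_140 = 0. Recurrence: v_k = 1 + (v_{k-1} + v_{k+1})/2 for 1 ≤ k ≤ 139. The particular solution to v_k − (v_{k-1} + v_{k+1})/2 = 1 is v_k = −k^2. Adding homogeneous solution A + B k and matching boundaries gives v_k = k (140 − k). Substituting k = 14: v_14 = 14 · 126 = 1764.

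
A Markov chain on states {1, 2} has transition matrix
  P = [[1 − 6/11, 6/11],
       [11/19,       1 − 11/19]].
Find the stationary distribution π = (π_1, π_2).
π_1 = 121/235, π_2 = 114/235

Solve πP = π with π_1 + π_2 = 1. From πP = π: π_1 · (1 − 6/11) + π_2 · 11/19 = π_1 ⇒ π_2 · 11/19 = π_1 · 6/11 ⇒ π_2/π_1 = (6/11)/(11/19) = 114/121. Together with π_1 + π_2 = 1:
  π_1 = (11/19)/(6/11 + 11/19) = (11/19)/(235/209) = 121/235,
  π_2 = (6/11)/(6/11 + 11/19) = (6/11)/(235/209) = 114/235.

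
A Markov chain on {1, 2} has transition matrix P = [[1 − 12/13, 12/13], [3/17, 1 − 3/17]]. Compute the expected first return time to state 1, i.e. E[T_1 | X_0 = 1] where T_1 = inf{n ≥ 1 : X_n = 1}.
E[T_1 | X_0 = 1] = 1/π_1 = 81/13

For an irreducible recurrent Markov chain with stationary distribution π, E[T_i | X_0 = i] = 1/π_i (Kac's formula). Here π_1 = (3/17)/(12/13 + 3/17) = (3/17)/(243/221) = 13/81, so E[T_1 | X_0 = 1] = 1/π_1 = (12/13 + 3/17)/(3/17) = (243/221)/(3/17) = 81/13.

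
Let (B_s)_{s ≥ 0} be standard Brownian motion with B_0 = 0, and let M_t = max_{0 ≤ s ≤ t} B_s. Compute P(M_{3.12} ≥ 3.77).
P(M_{3.12} ≥ 3.77) = 2·P(B_{3.12} ≥ 3.77) = 2(1 − Φ(3.77/√3.12)) ≈ 0.0328

By the reflection principle for Brownian motion, P(M_t ≥ a) = 2 · P(B_t ≥ a) for a ≥ 0. Since B_t ~ N(0, t), P(B_t ≥ 3.77) = 1 − Φ(3.77/√t) = 1 − Φ(3.77/√3.12) = 1 − Φ(2.1343). So
  P(M_{3.12} ≥ 3.77) = 2(1 − Φ(2.1343)) ≈ 0.0328.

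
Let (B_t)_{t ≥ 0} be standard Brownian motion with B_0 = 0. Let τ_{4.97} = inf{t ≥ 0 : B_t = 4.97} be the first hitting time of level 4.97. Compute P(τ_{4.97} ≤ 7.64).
P(τ_{4.97} ≤ 7.64) = 2(1 − Φ(4.97/√7.64)) = 2(1 − Φ(1.7981)) ≈ 0.0722

By the reflection principle for standard BM, P(τ_b ≤ t) = 2 · P(B_t ≥ b). Since B_t ~ N(0, t), P(B_t ≥ 4.97) = 1 − Φ(4.97/√t) = 1 − Φ(4.97/√7.64) = 1 − Φ(1.7981) ≈ 0.03608. Doubling: P(τ_{4.97} ≤ 7.64) ≈ 2 · 0.03608 = 0.07216 ≈ 0.0722.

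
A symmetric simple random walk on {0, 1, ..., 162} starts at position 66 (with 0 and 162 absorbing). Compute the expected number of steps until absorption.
E[τ | X_0 = 66] = 6336

Let v_k = E[τ | X_0 = k]. Boundary: v_0 = v_162 = 0. Recurrence: v_k = 1 + (v_{k-1} + v_{k+1})/2 for 1 ≤ k ≤ 161. The particular solution to v_k − (v_{k-1} + v_{k+1})/2 = 1 is v_k = −k^2. Adding homogeneous solution A + B k and matching boundaries gives v_k = k (162 − k). Substituting k = 66: v_66 = 66 · 96 = 6336.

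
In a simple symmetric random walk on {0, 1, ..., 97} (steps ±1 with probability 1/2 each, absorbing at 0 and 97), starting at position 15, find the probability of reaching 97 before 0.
P(hit 97 before 0) = 15/97

Let u_k = P(hit 97 before 0 | start at k). Then u_0 = 0, u_97 = 1, and u_k = u_{k-1}/2 + u_{k+1}/2 for 1 ≤ k ≤ 96. This harmonic recurrence is solved by u_k = k/97, giving u_15 = 15/97.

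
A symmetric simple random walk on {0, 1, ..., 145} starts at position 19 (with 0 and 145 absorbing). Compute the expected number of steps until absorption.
E[τ | X_0 = 19] = 2394

Let v_k = E[τ | X_0 = k]. Boundary: v_0 = v_145 = 0. Recurrence: v_k = 1 + (v_{k-1} + v_{k+1})/2 for 1 ≤ k ≤ 144. The particular solution to v_k − (v_{k-1} + v_{k+1})/2 = 1 is v_k = −k^2. Adding homogeneous solution A + B k and matching boundaries gives v_k = k (145 − k). Substituting k = 19: v_19 = 19 · 126 = 2394.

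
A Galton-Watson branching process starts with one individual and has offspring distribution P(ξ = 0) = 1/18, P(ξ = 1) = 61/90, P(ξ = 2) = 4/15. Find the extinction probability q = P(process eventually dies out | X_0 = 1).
q = 5/24

The pgf is f(s) = 1/18 + 61/90·s + 4/15·s². The extinction probability q is the smallest fixed point of f in [0, 1]. Setting s = f(s):
  4/15·s² + (61/90 − 1)·s + 1/18 = 0
  4/15·s² − (1/18 + 4/15)·s + 1/18 = 0
which factors as (s − 1)·(4/15·s − 1/18) = 0, giving roots s = 1 and s = (1/18)/(4/15) = 5/24.
Mean offspring μ = 61/90 + 2·4/15 = 109/90 > 1 (supercritical), so q < 1. The extinction probability is the smaller root: q = (1/18)/(4/15) = 5/24.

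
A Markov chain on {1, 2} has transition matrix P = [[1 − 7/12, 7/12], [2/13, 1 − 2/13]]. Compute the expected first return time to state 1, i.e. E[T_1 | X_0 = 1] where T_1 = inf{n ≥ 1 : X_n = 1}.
E[T_1 | X_0 = 1] = 1/π_1 = 115/24

For an irreducible recurrent Markov chain with stationary distribution π, E[T_i | X_0 = i] = 1/π_i (Kac's formula). Here π_1 = (2/13)/(7/12 + 2/13) = (2/13)/(115/156) = 24/115, so E[T_1 | X_0 = 1] = 1/π_1 = (7/12 + 2/13)/(2/13) = (115/156)/(2/13) = 115/24.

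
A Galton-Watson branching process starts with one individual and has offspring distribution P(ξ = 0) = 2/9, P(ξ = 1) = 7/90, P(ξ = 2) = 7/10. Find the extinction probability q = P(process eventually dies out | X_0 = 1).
q = 20/63

The pgf is f(s) = 2/9 + 7/90·s + 7/10·s². The extinction probability q is the smallest fixed point of f in [0, 1]. Setting s = f(s):
  7/10·s² + (7/90 − 1)·s + 2/9 = 0
  7/10·s² − (2/9 + 7/10)·s + 2/9 = 0
which factors as (s − 1)·(7/10·s − 2/9) = 0, giving roots s = 1 and s = (2/9)/(7/10) = 20/63.
Mean offspring μ = 7/90 + 2·7/10 = 133/90 > 1 (supercritical), so q < 1. The extinction probability is the smaller root: q = (2/9)/(7/10) = 20/63.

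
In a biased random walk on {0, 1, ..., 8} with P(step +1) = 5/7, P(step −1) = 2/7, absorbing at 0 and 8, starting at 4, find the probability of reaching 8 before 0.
P(hit 8 before 0) = (1 − (2/5)^4) / (1 − (2/5)^8) = 625/641

Let u_k denote P(reach 8 before 0 | start at k). Boundary: u_0 = 0, u_8 = 1. Recurrence: u_k = 5/7·u_{k+1} + 2/7·u_{k-1} for 1 ≤ k ≤ 7. Try u_k = A + B·r^k with r = q/p = (2/7)/(5/7) = 2/5. Substitution satisfies the recurrence; boundary conditions give:
  u_k = (1 − r^k) / (1 − r^N) = (1 − (2/5)^4) / (1 − (2/5)^8) = 625/641.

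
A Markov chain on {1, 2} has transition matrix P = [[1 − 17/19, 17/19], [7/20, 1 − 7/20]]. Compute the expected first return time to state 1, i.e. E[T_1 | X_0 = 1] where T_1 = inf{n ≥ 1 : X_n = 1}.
E[T_1 | X_0 = 1] = 1/π_1 = 473/133

For an irreducible recurrent Markov chain with stationary distribution π, E[T_i | X_0 = i] = 1/π_i (Kac's formula). Here π_1 = (7/20)/(17/19 + 7/20) = (7/20)/(473/380) = 133/473, so E[T_1 | X_0 = 1] = 1/π_1 = (17/19 + 7/20)/(7/20) = (473/380)/(7/20) = 473/133.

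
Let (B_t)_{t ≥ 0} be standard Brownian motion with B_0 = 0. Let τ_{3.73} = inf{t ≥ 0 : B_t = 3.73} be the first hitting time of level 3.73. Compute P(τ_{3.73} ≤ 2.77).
P(τ_{3.73} ≤ 2.77) = 2(1 − Φ(3.73/√2.77)) = 2(1 − Φ(2.2411)) ≈ 0.0250

By the reflection principle for standard BM, P(τ_b ≤ t) = 2 · P(B_t ≥ b). Since B_t ~ N(0, t), P(B_t ≥ 3.73) = 1 − Φ(3.73/√t) = 1 − Φ(3.73/√2.77) = 1 − Φ(2.2411) ≈ 0.01251. Doubling: P(τ_{3.73} ≤ 2.77) ≈ 2 · 0.01251 = 0.02502 ≈ 0.0250.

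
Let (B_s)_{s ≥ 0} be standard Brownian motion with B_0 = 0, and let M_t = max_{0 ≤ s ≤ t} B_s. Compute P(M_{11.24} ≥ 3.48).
P(M_{11.24} ≥ 3.48) = 2·P(B_{11.24} ≥ 3.48) = 2(1 − Φ(3.48/√11.24)) ≈ 0.2993

By the reflection principle for Brownian motion, P(M_t ≥ a) = 2 · P(B_t ≥ a) for a ≥ 0. Since B_t ~ N(0, t), P(B_t ≥ 3.48) = 1 − Φ(3.48/√t) = 1 − Φ(3.48/√11.24) = 1 − Φ(1.0380). So
  P(M_{11.24} ≥ 3.48) = 2(1 − Φ(1.0380)) ≈ 0.2993.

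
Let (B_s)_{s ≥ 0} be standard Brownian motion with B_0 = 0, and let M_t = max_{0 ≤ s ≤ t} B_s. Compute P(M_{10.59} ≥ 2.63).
P(M_{10.59} ≥ 2.63) = 2·P(B_{10.59} ≥ 2.63) = 2(1 − Φ(2.63/√10.59)) ≈ 0.4190

By the reflection principle for Brownian motion, P(M_t ≥ a) = 2 · P(B_t ≥ a) for a ≥ 0. Since B_t ~ N(0, t), P(B_t ≥ 2.63) = 1 − Φ(2.63/√t) = 1 − Φ(2.63/√10.59) = 1 − Φ(0.8082). So
  P(M_{10.59} ≥ 2.63) = 2(1 − Φ(0.8082)) ≈ 0.4190.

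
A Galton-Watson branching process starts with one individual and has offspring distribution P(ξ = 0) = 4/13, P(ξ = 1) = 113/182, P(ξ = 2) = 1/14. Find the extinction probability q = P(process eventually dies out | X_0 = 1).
q = 1

Mean offspring μ = 0·4/13 + 1·113/182 + 2·1/14 = 139/182 ≤ 1. For μ ≤ 1 with offspring not concentrated at 1, the Galton-Watson process goes extinct almost surely, so q = 1.
(Algebraic check: The pgf is f(s) = 4/13 + 113/182·s + 1/14·s². The extinction probability q is the smallest fixed point of f in [0, 1]. Setting s = f(s):
  1/14·s² + (113/182 − 1)·s + 4/13 = 0
  1/14·s² − (4/13 + 1/14)·s + 4/13 = 0
which factors as (s − 1)·(1/14·s − 4/13) = 0, giving roots s = 1 and s = (4/13)/(1/14) = 56/13. Since 56/13 ≥ 1, the smallest root in [0, 1] is s = 1.)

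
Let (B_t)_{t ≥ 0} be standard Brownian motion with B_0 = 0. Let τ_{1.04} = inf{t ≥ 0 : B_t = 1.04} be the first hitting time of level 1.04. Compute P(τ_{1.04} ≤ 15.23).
P(τ_{1.04} ≤ 15.23) = 2(1 − Φ(1.04/√15.23)) = 2(1 − Φ(0.2665)) ≈ 0.7899

By the reflection principle for standard BM, P(τ_b ≤ t) = 2 · P(B_t ≥ b). Since B_t ~ N(0, t), P(B_t ≥ 1.04) = 1 − Φ(1.04/√t) = 1 − Φ(1.04/√15.23) = 1 − Φ(0.2665) ≈ 0.39493. Doubling: P(τ_{1.04} ≤ 15.23) ≈ 2 · 0.39493 = 0.78986 ≈ 0.7899.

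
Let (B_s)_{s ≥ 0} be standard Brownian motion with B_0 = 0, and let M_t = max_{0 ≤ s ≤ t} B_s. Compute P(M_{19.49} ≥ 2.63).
P(M_{19.49} ≥ 2.63) = 2·P(B_{19.49} ≥ 2.63) = 2(1 − Φ(2.63/√19.49)) ≈ 0.5514

By the reflection principle for Brownian motion, P(M_t ≥ a) = 2 · P(B_t ≥ a) for a ≥ 0. Since B_t ~ N(0, t), P(B_t ≥ 2.63) = 1 − Φ(2.63/√t) = 1 − Φ(2.63/√19.49) = 1 − Φ(0.5957). So
  P(M_{19.49} ≥ 2.63) = 2(1 − Φ(0.5957)) ≈ 0.5514.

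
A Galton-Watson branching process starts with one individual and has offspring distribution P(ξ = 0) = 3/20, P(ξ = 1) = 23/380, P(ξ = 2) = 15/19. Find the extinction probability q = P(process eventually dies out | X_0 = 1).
q = 19/100

The pgf is f(s) = 3/20 + 23/380·s + 15/19·s². The extinction probability q is the smallest fixed point of f in [0, 1]. Setting s = f(s):
  15/19·s² + (23/380 − 1)·s + 3/20 = 0
  15/19·s² − (3/20 + 15/19)·s + 3/20 = 0
which factors as (s − 1)·(15/19·s − 3/20) = 0, giving roots s = 1 and s = (3/20)/(15/19) = 19/100.
Mean offspring μ = 23/380 + 2·15/19 = 623/380 > 1 (supercritical), so q < 1. The extinction probability is the smaller root: q = (3/20)/(15/19) = 19/100.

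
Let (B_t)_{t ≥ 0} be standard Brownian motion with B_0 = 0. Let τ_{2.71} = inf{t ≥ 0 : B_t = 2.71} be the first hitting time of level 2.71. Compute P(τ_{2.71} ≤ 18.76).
P(τ_{2.71} ≤ 18.76) = 2(1 − Φ(2.71/√18.76)) = 2(1 − Φ(0.6257)) ≈ 0.5315

By the reflection principle for standard BM, P(τ_b ≤ t) = 2 · P(B_t ≥ b). Since B_t ~ N(0, t), P(B_t ≥ 2.71) = 1 − Φ(2.71/√t) = 1 − Φ(2.71/√18.76) = 1 − Φ(0.6257) ≈ 0.26576. Doubling: P(τ_{2.71} ≤ 18.76) ≈ 2 · 0.26576 = 0.53152 ≈ 0.5315.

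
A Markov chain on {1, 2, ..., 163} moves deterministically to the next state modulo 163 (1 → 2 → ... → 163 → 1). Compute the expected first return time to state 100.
E[T_100 | X_0 = 100] = 163

The chain cycles deterministically, so starting at state 100 it returns in exactly 163 steps. Equivalently, the stationary distribution is uniform π_j = 1/163 for every state j, so by Kac's formula E[T_100] = 1/π_100 = 163.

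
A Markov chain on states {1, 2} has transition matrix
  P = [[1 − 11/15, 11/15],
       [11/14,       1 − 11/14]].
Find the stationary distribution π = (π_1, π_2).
π_1 = 15/29, π_2 = 14/29

Solve πP = π with π_1 + π_2 = 1. From πP = π: π_1 · (1 − 11/15) + π_2 · 11/14 = π_1 ⇒ π_2 · 11/14 = π_1 · 11/15 ⇒ π_2/π_1 = (11/15)/(11/14) = 14/15. Together with π_1 + π_2 = 1:
  π_1 = (11/14)/(11/15 + 11/14) = (11/14)/(319/210) = 15/29,
  π_2 = (11/15)/(11/15 + 11/14) = (11/15)/(319/210) = 14/29.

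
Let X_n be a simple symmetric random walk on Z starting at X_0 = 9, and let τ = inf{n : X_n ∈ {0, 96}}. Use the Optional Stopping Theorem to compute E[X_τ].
E[X_τ] = 9

X_n is a martingale and τ is a bounded-mean stopping time (indeed τ is finite a.s. with bounded expectation since the walk is in a bounded region). By the OST, E[X_τ] = E[X_0] = 9. Equivalently: E[X_τ] = 96 · P(hit 96 first) + 0 · P(hit 0 first) = 96 · (9/96) = 9.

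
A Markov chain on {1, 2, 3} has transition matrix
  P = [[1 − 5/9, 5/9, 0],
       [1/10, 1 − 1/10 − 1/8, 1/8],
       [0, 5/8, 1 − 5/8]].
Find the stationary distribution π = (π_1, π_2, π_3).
π = (3/23, 50/69, 10/69)

This is a birth-death chain on three states, which satisfies detailed balance: π_1 · P_{12} = π_2 · P_{21} and π_2 · P_{23} = π_3 · P_{32}.
From π_1 · 5/9 = π_2 · 1/10: π_2/π_1 = (5/9)/(1/10) = 50/9.
From π_2 · 1/8 = π_3 · 5/8: π_3/π_2 = (1/8)/(5/8) = 1/5.
Take π_1 proportional to 1; then unnormalized π = (1, 50/9, 10/9). Normalize by dividing by the sum 23/3:
  π = (3/23, 50/69, 10/69).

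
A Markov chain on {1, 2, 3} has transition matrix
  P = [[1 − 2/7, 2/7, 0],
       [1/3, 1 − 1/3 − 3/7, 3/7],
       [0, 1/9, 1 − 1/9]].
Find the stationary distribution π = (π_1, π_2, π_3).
π = (49/253, 42/253, 162/253)

This is a birth-death chain on three states, which satisfies detailed balance: π_1 · P_{12} = π_2 · P_{21} and π_2 · P_{23} = π_3 · P_{32}.
From π_1 · 2/7 = π_2 · 1/3: π_2/π_1 = (2/7)/(1/3) = 6/7.
From π_2 · 3/7 = π_3 · 1/9: π_3/π_2 = (3/7)/(1/9) = 27/7.
Take π_1 proportional to 1; then unnormalized π = (1, 6/7, 162/49). Normalize by dividing by the sum 253/49:
  π = (49/253, 42/253, 162/253).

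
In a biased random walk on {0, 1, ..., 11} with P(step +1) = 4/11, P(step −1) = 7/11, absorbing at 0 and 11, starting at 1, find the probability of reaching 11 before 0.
P(hit 11 before 0) = (1 − (7/4)^1) / (1 − (7/4)^11) = 1048576/657710813

Let u_k denote P(reach 11 before 0 | start at k). Boundary: u_0 = 0, u_11 = 1. Recurrence: u_k = 4/11·u_{k+1} + 7/11·u_{k-1} for 1 ≤ k ≤ 10. Try u_k = A + B·r^k with r = q/p = (7/11)/(4/11) = 7/4. Substitution satisfies the recurrence; boundary conditions give:
  u_k = (1 − r^k) / (1 − r^N) = (1 − (7/4)^1) / (1 − (7/4)^11) = 1048576/657710813.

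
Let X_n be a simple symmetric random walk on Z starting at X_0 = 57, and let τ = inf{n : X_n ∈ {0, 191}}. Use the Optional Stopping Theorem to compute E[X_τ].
E[X_τ] = 57

X_n is a martingale and τ is a bounded-mean stopping time (indeed τ is finite a.s. with bounded expectation since the walk is in a bounded region). By the OST, E[X_τ] = E[X_0] = 57. Equivalently: E[X_τ] = 191 · P(hit 191 first) + 0 · P(hit 0 first) = 191 · (57/191) = 57.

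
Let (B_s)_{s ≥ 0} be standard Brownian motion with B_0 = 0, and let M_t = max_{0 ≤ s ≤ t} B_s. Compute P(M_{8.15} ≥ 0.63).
P(M_{8.15} ≥ 0.63) = 2·P(B_{8.15} ≥ 0.63) = 2(1 − Φ(0.63/√8.15)) ≈ 0.8253

By the reflection principle for Brownian motion, P(M_t ≥ a) = 2 · P(B_t ≥ a) for a ≥ 0. Since B_t ~ N(0, t), P(B_t ≥ 0.63) = 1 − Φ(0.63/√t) = 1 − Φ(0.63/√8.15) = 1 − Φ(0.2207). So
  P(M_{8.15} ≥ 0.63) = 2(1 − Φ(0.2207)) ≈ 0.8253.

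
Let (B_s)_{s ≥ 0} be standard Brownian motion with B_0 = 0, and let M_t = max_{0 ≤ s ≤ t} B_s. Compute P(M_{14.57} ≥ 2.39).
P(M_{14.57} ≥ 2.39) = 2·P(B_{14.57} ≥ 2.39) = 2(1 − Φ(2.39/√14.57)) ≈ 0.5312

By the reflection principle for Brownian motion, P(M_t ≥ a) = 2 · P(B_t ≥ a) for a ≥ 0. Since B_t ~ N(0, t), P(B_t ≥ 2.39) = 1 − Φ(2.39/√t) = 1 − Φ(2.39/√14.57) = 1 − Φ(0.6261). So
  P(M_{14.57} ≥ 2.39) = 2(1 − Φ(0.6261)) ≈ 0.5312.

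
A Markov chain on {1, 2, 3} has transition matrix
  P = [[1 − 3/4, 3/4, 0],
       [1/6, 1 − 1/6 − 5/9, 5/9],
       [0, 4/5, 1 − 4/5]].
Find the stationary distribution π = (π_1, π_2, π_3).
π = (8/69, 12/23, 25/69)

This is a birth-death chain on three states, which satisfies detailed balance: π_1 · P_{12} = π_2 · P_{21} and π_2 · P_{23} = π_3 · P_{32}.
From π_1 · 3/4 = π_2 · 1/6: π_2/π_1 = (3/4)/(1/6) = 9/2.
From π_2 · 5/9 = π_3 · 4/5: π_3/π_2 = (5/9)/(4/5) = 25/36.
Take π_1 proportional to 1; then unnormalized π = (1, 9/2, 25/8). Normalize by dividing by the sum 69/8:
  π = (8/69, 12/23, 25/69).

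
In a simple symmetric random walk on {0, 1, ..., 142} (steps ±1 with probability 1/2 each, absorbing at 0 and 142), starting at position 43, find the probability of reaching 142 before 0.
P(hit 142 before 0) = 43/142

Let u_k = P(hit 142 before 0 | start at k). Then u_0 = 0, u_142 = 1, and u_k = u_{k-1}/2 + u_{k+1}/2 for 1 ≤ k ≤ 141. This harmonic recurrence is solved by u_k = k/142, giving u_43 = 43/142.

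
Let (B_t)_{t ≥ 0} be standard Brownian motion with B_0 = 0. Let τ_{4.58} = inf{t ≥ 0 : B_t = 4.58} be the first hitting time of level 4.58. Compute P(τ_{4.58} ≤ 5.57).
P(τ_{4.58} ≤ 5.57) = 2(1 − Φ(4.58/√5.57)) = 2(1 − Φ(1.9406)) ≈ 0.0523

By the reflection principle for standard BM, P(τ_b ≤ t) = 2 · P(B_t ≥ b). Since B_t ~ N(0, t), P(B_t ≥ 4.58) = 1 − Φ(4.58/√t) = 1 − Φ(4.58/√5.57) = 1 − Φ(1.9406) ≈ 0.02615. Doubling: P(τ_{4.58} ≤ 5.57) ≈ 2 · 0.02615 = 0.05230 ≈ 0.0523.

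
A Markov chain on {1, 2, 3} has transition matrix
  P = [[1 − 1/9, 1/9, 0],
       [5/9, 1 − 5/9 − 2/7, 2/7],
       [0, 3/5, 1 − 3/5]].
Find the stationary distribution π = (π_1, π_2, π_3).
π = (105/136, 21/136, 5/68)

This is a birth-death chain on three states, which satisfies detailed balance: π_1 · P_{12} = π_2 · P_{21} and π_2 · P_{23} = π_3 · P_{32}.
From π_1 · 1/9 = π_2 · 5/9: π_2/π_1 = (1/9)/(5/9) = 1/5.
From π_2 · 2/7 = π_3 · 3/5: π_3/π_2 = (2/7)/(3/5) = 10/21.
Take π_1 proportional to 1; then unnormalized π = (1, 1/5, 2/21). Normalize by dividing by the sum 136/105:
  π = (105/136, 21/136, 5/68).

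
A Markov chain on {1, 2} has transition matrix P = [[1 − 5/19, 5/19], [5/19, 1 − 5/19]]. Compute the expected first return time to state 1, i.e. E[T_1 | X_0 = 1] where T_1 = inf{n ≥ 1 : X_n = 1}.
E[T_1 | X_0 = 1] = 1/π_1 = 2

For an irreducible recurrent Markov chain with stationary distribution π, E[T_i | X_0 = i] = 1/π_i (Kac's formula). Here π_1 = (5/19)/(5/19 + 5/19) = (5/19)/(10/19) = 1/2, so E[T_1 | X_0 = 1] = 1/π_1 = (5/19 + 5/19)/(5/19) = (10/19)/(5/19) = 2.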